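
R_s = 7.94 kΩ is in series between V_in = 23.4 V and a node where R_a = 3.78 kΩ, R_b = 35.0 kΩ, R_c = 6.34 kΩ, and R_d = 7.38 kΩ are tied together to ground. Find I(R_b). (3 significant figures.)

Parallel bank: R_p = 1/(1/3.78 + 1/35.0 + 1/6.34 + 1/7.38) = 1.705 kΩ.
V_A by voltage divider: V_A = 23.4 × 1.705/(7.94 + 1.705) = 4.137 V.
I(R_b) = V_A / R_b = 4.137/35.0 = 0.1182 mA.

I ≈ 0.118 mA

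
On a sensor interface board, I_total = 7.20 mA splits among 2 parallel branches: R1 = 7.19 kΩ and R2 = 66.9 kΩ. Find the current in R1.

I ≈ 6.50 mA

For two parallel branches, I_k = I_total · (other R)/(sum of R).
I(R1) = 7.20 × 66.9/(7.19 + 66.9) = 7.20 × 0.9030 = 6.501 mA.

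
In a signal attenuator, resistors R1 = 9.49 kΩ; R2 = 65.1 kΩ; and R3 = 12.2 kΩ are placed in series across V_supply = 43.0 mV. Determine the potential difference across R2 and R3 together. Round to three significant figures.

ΣR = 9.49 + 65.1 + 12.2 = 86.79 kΩ.
R_{R2..R3} = 65.1 + 12.2 = 77.30 kΩ.
By the voltage-divider rule, V = 43.0 × 77.30/86.79 = 38.30 mV.

V ≈ 38.3 mV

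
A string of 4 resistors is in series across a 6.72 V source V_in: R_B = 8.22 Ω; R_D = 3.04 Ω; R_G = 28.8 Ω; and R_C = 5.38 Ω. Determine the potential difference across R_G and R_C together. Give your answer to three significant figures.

Series total: ΣR = 8.22 + 3.04 + 28.8 + 5.38 = 45.44 Ω.
R_{R_G..R_C} = 28.8 + 5.38 = 34.18 Ω.
Voltage divider: V = V_in · (34.18 / 45.44) = 6.72 × 0.7522 = 5.055 V.

V ≈ 5.05 V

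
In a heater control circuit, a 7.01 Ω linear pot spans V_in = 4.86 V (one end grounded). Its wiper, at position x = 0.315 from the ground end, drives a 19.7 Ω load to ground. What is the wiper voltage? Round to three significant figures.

The pot divides into 4.802 Ω above the wiper and 2.208 Ω below.
Lower segment in parallel with the load: 2.208 ‖ 19.7 = 1.986 Ω.
Loaded-divider output: V_out = 4.86 × 0.2925 = 1.422 V.

V_out ≈ 1.42 V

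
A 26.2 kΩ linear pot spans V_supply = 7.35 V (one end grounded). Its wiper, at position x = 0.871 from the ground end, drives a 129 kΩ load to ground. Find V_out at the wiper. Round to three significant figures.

V_out ≈ 6.26 V

The pot divides into 3.380 kΩ above the wiper and 22.82 kΩ below.
Lower segment in parallel with the load: 22.82 ‖ 129 = 19.39 kΩ.
V_out = 7.35 × 19.39/(3.380 + 19.39) = 6.259 V.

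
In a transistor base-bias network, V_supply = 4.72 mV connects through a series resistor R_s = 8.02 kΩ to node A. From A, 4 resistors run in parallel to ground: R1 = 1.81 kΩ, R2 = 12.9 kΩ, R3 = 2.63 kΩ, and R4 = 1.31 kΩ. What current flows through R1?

Combine the parallel branches: R_p = (1/1.81 + 1/12.9 + 1/2.63 + 1/1.31)⁻¹ = 0.5638 kΩ.
V_A = 4.72 × 0.5638/8.584 = 0.3100 mV.
Branch current I = V_A/R1 = 0.3100/1.81 = 0.1713 µA.

I ≈ 0.171 µA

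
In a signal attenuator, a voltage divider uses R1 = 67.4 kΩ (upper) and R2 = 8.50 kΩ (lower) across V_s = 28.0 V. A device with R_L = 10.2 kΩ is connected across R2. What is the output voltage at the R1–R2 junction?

The load sits in parallel with R2, giving an effective lower resistance R2' = R2·R_L/(R2+R_L) = 4.636 kΩ.
Now apply the divider: V_out = 28.0 × 0.06436 = 1.802 V.
(Unloaded it would be 3.14 V; the load pulls it down.)

V_out ≈ 1.80 V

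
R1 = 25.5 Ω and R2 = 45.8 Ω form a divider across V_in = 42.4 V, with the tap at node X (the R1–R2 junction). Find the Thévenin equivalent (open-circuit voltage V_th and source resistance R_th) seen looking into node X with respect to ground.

Open-circuit (no load on X): V_th = V_in · R2/(R1 + R2) = 42.4 × 45.8/(25.50 + 45.8) = 27.24 V.
With V_in suppressed (replaced by a short), R_th = R1 ‖ R2 = (25.50 × 45.8)/(25.50 + 45.8) = 16.38 Ω.

V_th ≈ 27.2 V, R_th ≈ 16.4 Ω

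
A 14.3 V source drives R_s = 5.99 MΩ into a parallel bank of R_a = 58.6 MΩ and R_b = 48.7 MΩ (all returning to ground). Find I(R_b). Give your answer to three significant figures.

I ≈ 0.240 µA

Equivalent of the parallel group: R_p = 26.60 MΩ.
V_A by voltage divider: V_A = 14.3 × 26.60/(5.99 + 26.60) = 11.67 V.
Branch current I = V_A/R_b = 11.67/48.7 = 0.2397 µA.
(Check via current divider: I_total = 0.4388 µA; share G_k/ΣG = 0.5461 → same result.)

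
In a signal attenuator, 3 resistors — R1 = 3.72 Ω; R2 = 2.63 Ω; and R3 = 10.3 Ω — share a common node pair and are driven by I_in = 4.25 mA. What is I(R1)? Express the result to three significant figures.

Conductances: ΣG = 1/3.72 + 1/2.63 + 1/10.3 = 0.7461 (1/Ω).
By the current-divider rule, I = I_in · G_k/ΣG = 4.25 × 0.3603 = 1.531 mA.

I ≈ 1.53 mA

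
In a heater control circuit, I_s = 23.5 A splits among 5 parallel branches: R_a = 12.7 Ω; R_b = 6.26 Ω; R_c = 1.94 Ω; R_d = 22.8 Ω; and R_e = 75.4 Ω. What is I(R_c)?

I ≈ 14.9 A

Conductances: ΣG = 1/12.7 + 1/6.26 + 1/1.94 + 1/22.8 + 1/75.4 = 0.8111 (1/Ω).
By the current-divider rule, I = I_s · G_k/ΣG = 23.5 × 0.6355 = 14.94 A.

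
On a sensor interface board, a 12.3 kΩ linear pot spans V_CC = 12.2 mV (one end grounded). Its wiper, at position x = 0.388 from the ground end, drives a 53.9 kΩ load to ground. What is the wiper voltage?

V_out ≈ 4.49 mV

Split the track: R_lower = x·R_p = 4.772 kΩ, R_upper = (1−x)·R_p = 7.528 kΩ.
Lower segment in parallel with the load: 4.772 ‖ 53.9 = 4.384 kΩ.
V_out = 12.2 × 4.384/(7.528 + 4.384) = 4.490 mV.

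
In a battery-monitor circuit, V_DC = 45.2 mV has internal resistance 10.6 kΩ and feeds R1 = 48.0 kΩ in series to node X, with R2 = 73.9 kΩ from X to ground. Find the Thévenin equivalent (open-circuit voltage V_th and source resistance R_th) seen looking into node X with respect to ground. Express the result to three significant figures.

V_th ≈ 25.2 mV, R_th ≈ 32.7 kΩ

R1' = 10.6 + 48.0 = 58.60 kΩ (source resistance + R1).
Open-circuit (no load on X): V_th = V_DC · R2/(R1' + R2) = 45.2 × 73.9/(58.60 + 73.9) = 25.21 mV.
Looking into X with the source shorted: R_th = R1'·R2/(R1'+R2) = 58.60 × 73.9/132.5 = 32.68 kΩ.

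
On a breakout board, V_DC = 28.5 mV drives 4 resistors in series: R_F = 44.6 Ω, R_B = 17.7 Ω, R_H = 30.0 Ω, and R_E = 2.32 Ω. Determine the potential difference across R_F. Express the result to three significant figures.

V ≈ 13.4 mV

Series total: ΣR = 44.6 + 17.7 + 30.0 + 2.32 = 94.62 Ω.
By the voltage-divider rule, V = 28.5 × 44.60/94.62 = 13.43 mV.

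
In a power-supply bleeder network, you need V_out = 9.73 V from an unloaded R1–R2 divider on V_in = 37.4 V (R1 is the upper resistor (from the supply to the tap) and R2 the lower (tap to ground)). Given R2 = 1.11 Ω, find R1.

The divider ratio is R2/(R1+R2) = 9.73/37.4 = 0.2602.
Rearranging, R1 = R2·(1−k)/k = 1.11 × 2.844 = 3.157 Ω.

R1 ≈ 3.16 Ω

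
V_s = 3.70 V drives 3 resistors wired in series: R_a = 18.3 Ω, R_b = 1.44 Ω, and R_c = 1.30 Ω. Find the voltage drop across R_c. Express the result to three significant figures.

Series total: ΣR = 18.3 + 1.44 + 1.30 = 21.04 Ω.
Voltage divider: V = V_s · (1.300 / 21.04) = 3.70 × 0.06179 = 0.2286 V.

V ≈ 0.229 V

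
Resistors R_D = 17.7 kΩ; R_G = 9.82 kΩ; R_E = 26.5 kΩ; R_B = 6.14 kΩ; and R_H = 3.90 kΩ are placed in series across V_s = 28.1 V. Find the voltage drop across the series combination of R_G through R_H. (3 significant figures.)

Series total: ΣR = 17.7 + 9.82 + 26.5 + 6.14 + 3.90 = 64.06 kΩ.
R_{R_G..R_H} = 9.82 + 26.5 + 6.14 + 3.90 = 46.36 kΩ.
V = V_s · R/ΣR = 28.1 × 0.7237 = 20.34 V.

V ≈ 20.3 V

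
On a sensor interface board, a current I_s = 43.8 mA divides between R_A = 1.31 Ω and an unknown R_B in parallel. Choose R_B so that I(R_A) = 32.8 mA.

R_B ≈ 3.91 Ω

Two-branch current divider: I_A = I_s · R_B/(R_A + R_B).
With f = 0.7489, R_B = R_A · f/(1−f) = 1.31 × 2.982 = 3.906 Ω.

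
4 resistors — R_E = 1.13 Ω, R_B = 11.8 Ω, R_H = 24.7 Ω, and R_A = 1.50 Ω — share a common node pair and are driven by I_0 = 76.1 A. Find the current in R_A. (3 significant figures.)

I ≈ 30.3 A

ΣG = 1/1.13 + 1/11.8 + 1/24.7 + 1/1.50 = 1.677.
By the current-divider rule, I = I_0 · G_k/ΣG = 76.1 × 0.3976 = 30.26 A.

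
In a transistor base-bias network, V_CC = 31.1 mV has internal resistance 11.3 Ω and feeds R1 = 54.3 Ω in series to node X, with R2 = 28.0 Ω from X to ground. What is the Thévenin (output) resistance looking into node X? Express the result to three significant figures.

R1' = 11.3 + 54.3 = 65.60 Ω (source resistance + R1).
Zeroing V_CC shorts the top of R1' to ground, so R_th = R1' ‖ R2 = 19.62 Ω.

R_th ≈ 19.6 Ω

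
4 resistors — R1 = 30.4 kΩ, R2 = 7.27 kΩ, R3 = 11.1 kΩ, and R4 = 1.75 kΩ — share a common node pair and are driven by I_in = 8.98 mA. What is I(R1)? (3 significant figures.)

I ≈ 0.355 mA

Conductances: ΣG = 1/30.4 + 1/7.27 + 1/11.1 + 1/1.75 = 0.8320 (1/kΩ).
Current divider: I(R1) = I_in · G_k/ΣG = 8.98 × (0.03289/0.8320) = 8.98 × 0.03954 = 0.3551 mA.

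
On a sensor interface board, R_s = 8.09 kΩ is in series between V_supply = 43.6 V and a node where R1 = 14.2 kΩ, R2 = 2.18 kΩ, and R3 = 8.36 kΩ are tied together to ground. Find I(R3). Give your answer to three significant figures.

I ≈ 0.835 mA

Combine the parallel branches: R_p = (1/14.2 + 1/2.18 + 1/8.36)⁻¹ = 1.541 kΩ.
V_A by voltage divider: V_A = 43.6 × 1.541/(8.09 + 1.541) = 6.978 V.
Branch current I = V_A/R3 = 6.978/8.36 = 0.8347 mA.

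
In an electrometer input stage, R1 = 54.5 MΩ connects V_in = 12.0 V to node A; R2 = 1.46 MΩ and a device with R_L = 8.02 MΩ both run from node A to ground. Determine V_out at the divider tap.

V_out ≈ 0.266 V

R2 ‖ R_L = (1.46 × 8.02)/(1.46 + 8.02) = 1.235 MΩ.
Voltage divider with the loaded lower leg: V_out = 12.0 × 1.235/(54.5 + 1.235) = 12.0 × 0.02216 = 0.2659 V.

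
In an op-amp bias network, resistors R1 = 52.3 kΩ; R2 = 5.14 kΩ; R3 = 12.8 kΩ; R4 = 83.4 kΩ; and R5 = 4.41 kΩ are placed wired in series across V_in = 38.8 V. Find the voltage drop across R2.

Total series resistance ΣR = 52.3 + 5.14 + 12.8 + 83.4 + 4.41 = 158.1 kΩ.
By the voltage-divider rule, V = 38.8 × 5.140/158.1 = 1.262 V.

V ≈ 1.26 V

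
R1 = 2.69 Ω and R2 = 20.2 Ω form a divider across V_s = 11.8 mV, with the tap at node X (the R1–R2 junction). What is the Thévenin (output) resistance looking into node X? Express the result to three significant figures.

R_th ≈ 2.37 Ω

With V_s suppressed (replaced by a short), R_th = R1 ‖ R2 = (2.690 × 20.2)/(2.690 + 20.2) = 2.374 Ω.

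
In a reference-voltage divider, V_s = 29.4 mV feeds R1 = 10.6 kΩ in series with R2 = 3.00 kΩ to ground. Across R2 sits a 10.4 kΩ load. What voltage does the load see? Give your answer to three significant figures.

V_out ≈ 5.29 mV

The load sits in parallel with R2, giving an effective lower resistance R2' = R2·R_L/(R2+R_L) = 2.328 kΩ.
Voltage divider with the loaded lower leg: V_out = 29.4 × 2.328/(10.6 + 2.328) = 29.4 × 0.1801 = 5.295 mV.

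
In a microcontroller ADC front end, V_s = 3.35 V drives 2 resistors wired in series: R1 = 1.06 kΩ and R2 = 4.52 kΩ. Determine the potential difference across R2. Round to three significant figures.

Series total: ΣR = 1.06 + 4.52 = 5.580 kΩ.
Voltage divider: V = V_s · (4.520 / 5.580) = 3.35 × 0.8100 = 2.714 V.

V ≈ 2.71 V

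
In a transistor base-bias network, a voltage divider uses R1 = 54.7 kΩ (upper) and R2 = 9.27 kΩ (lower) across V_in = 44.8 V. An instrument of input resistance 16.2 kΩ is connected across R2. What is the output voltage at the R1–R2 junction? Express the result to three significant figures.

V_out ≈ 4.36 V

The load sits in parallel with R2, giving an effective lower resistance R2' = R2·R_L/(R2+R_L) = 5.896 kΩ.
Now apply the divider: V_out = 44.8 × 0.09730 = 4.359 V.
(Unloaded it would be 6.49 V; the load pulls it down.)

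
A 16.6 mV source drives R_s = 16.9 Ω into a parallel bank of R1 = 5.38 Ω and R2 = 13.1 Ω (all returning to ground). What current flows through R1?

I ≈ 0.568 mA

Equivalent of the parallel group: R_p = 3.814 Ω.
V_A by voltage divider: V_A = 16.6 × 3.814/(16.9 + 3.814) = 3.056 mV.
Branch current I = V_A/R1 = 3.056/5.38 = 0.5681 mA.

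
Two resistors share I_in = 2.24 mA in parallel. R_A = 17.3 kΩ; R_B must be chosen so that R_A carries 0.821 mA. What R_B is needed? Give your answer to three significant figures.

R_B ≈ 10.0 kΩ

Two-branch current divider: I_A = I_in · R_B/(R_A + R_B).
With f = 0.3665, R_B = R_A · f/(1−f) = 17.3 × 0.5786 = 10.01 kΩ.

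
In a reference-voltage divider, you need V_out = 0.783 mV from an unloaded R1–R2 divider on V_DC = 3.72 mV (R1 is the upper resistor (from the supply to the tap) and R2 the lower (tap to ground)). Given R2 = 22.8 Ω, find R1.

R1 ≈ 85.5 Ω

Required fraction k = V_out/V_DC = 0.2105.
So R1 = R2 · (V_DC/V_out − 1) = 22.8 × (3.72/0.783 − 1) = 22.8 × 3.751 = 85.52 Ω.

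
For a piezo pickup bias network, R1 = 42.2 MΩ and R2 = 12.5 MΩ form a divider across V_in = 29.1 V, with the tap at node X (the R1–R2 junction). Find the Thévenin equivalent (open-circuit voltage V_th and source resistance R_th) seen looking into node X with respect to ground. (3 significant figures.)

V_th ≈ 6.65 V, R_th ≈ 9.64 MΩ

V_th is the unloaded tap voltage: V_in · R2/(R1+R2) = 29.1 × 0.2285 = 6.650 V.
With V_in suppressed (replaced by a short), R_th = R1 ‖ R2 = (42.20 × 12.5)/(42.20 + 12.5) = 9.644 MΩ.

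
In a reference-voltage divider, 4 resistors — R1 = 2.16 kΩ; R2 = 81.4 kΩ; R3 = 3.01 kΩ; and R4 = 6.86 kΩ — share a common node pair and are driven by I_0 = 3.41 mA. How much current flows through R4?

Conductances: ΣG = 1/2.16 + 1/81.4 + 1/3.01 + 1/6.86 = 0.9532 (1/kΩ).
By the current-divider rule, I = I_0 · G_k/ΣG = 3.41 × 0.1529 = 0.5215 mA.

I ≈ 0.521 mA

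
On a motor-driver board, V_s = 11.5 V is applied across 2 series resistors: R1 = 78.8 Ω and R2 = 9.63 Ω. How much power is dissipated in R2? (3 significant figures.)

ΣR = 88.43 Ω → I = 11.5/88.43 = 0.1300 A.
P(R2) = I²·R2 = (0.1300)² × 9.63 = 0.1629 W.

P ≈ 0.163 W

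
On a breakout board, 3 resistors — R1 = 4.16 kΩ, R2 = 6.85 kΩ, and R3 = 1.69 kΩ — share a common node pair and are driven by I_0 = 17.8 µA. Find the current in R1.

ΣG = 1/4.16 + 1/6.85 + 1/1.69 = 0.9781.
R1 takes the fraction G_k/ΣG = 0.2404/0.9781 = 0.2458, so I = 17.8 × 0.2458 = 4.375 µA.

I ≈ 4.37 µA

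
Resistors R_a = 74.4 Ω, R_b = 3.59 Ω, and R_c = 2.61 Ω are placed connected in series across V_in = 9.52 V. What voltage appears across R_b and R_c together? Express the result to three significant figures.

Total series resistance ΣR = 74.4 + 3.59 + 2.61 = 80.60 Ω.
R_{R_b..R_c} = 3.59 + 2.61 = 6.200 Ω.
By the voltage-divider rule, V = 9.52 × 6.200/80.60 = 0.7323 V.

V ≈ 0.732 V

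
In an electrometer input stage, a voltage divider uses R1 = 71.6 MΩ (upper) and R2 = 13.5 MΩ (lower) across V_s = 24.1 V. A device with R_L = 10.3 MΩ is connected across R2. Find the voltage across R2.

V_out ≈ 1.82 V

The load sits in parallel with R2, giving an effective lower resistance R2' = R2·R_L/(R2+R_L) = 5.842 MΩ.
Now apply the divider: V_out = 24.1 × 0.07544 = 1.818 V.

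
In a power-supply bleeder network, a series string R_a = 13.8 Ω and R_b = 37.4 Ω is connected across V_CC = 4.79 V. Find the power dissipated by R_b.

P ≈ 0.327 W

ΣR = 51.20 Ω → I = 4.79/51.20 = 0.09355 A.
V(R_b) = I·R = 3.499 V; P = V·I = 3.499 × 0.09355 = 0.3273 W.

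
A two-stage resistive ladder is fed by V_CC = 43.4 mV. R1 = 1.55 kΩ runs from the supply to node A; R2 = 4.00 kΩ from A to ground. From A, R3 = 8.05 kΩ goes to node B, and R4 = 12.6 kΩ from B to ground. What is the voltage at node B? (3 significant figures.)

The second stage (R3 + R4 = 20.65 kΩ) loads node A in parallel with R2.
R2 ‖ (R3+R4) = 3.351 kΩ.
So V_A = 43.4 × 0.6837 = 29.67 mV.
V_B = V_A × 0.6102 = 18.11 mV.

V_B ≈ 18.1 mV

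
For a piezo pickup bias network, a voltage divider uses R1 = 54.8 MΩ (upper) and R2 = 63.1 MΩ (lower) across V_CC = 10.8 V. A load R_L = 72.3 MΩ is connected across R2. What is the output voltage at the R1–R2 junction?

R2 ‖ R_L = (63.1 × 72.3)/(63.1 + 72.3) = 33.69 MΩ.
Now apply the divider: V_out = 10.8 × 0.3807 = 4.112 V.
(Unloaded it would be 5.78 V; the load pulls it down.)

V_out ≈ 4.11 V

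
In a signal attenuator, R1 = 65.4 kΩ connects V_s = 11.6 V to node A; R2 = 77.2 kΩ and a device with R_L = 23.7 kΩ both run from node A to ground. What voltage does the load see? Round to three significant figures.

V_out ≈ 2.52 V

R2 ‖ R_L = (77.2 × 23.7)/(77.2 + 23.7) = 18.13 kΩ.
Now apply the divider: V_out = 11.6 × 0.2171 = 2.518 V.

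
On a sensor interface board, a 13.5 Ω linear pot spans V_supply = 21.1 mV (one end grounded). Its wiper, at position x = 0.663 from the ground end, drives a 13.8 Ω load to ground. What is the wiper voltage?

V_out ≈ 11.5 mV

The pot divides into 4.549 Ω above the wiper and 8.950 Ω below.
R_L loads the lower segment: effective lower R = 5.429 Ω.
Loaded-divider output: V_out = 21.1 × 0.5441 = 11.48 mV.
(Unloaded: V_out = x·V_supply = 14.0 mV.)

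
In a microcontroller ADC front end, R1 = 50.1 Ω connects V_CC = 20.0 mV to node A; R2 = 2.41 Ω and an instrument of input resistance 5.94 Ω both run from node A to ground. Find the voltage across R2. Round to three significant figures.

R2 ‖ R_L = (2.41 × 5.94)/(2.41 + 5.94) = 1.714 Ω.
Voltage divider with the loaded lower leg: V_out = 20.0 × 1.714/(50.1 + 1.714) = 20.0 × 0.03309 = 0.6618 mV.
(Unloaded it would be 0.918 mV; the load pulls it down.)

V_out ≈ 0.662 mV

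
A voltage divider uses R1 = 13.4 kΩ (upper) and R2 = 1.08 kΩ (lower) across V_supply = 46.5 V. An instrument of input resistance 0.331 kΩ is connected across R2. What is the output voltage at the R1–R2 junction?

V_out ≈ 0.863 V

R2 ‖ R_L = (1.08 × 0.331)/(1.08 + 0.331) = 0.2534 kΩ.
Then V_out = V_supply · R2'/(R1 + R2') = 46.5 × 0.2534/13.65 = 0.8629 V.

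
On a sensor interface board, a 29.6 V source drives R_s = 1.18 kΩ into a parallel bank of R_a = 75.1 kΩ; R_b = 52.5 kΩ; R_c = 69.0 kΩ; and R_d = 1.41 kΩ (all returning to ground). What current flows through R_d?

I ≈ 11.1 mA

Combine the parallel branches: R_p = (1/75.1 + 1/52.5 + 1/69.0 + 1/1.41)⁻¹ = 1.323 kΩ.
Node voltage V_A = V_supply · R_p/(R_s + R_p) = 29.6 × 0.5285 = 15.64 V.
I(R_d) = V_A / R_d = 15.64/1.41 = 11.09 mA.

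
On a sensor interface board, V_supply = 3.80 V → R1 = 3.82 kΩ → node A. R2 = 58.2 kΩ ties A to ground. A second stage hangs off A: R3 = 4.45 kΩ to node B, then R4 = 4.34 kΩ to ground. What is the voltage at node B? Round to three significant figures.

The second stage (R3 + R4 = 8.790 kΩ) loads node A in parallel with R2.
R2 ‖ (R3+R4) = 7.637 kΩ.
V_A = 3.80 × 7.637/(3.82 + 7.637) = 2.533 V.
Then the unloaded second divider: V_B = V_A × R4/(R3+R4) = 2.533 × 0.4937 = 1.251 V.

V_B ≈ 1.25 V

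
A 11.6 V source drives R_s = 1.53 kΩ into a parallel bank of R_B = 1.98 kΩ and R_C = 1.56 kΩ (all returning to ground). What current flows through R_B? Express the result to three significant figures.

Parallel bank: R_p = 1/(1/1.98 + 1/1.56) = 0.8725 kΩ.
V_A by voltage divider: V_A = 11.6 × 0.8725/(1.53 + 0.8725) = 4.213 V.
Branch current I = V_A/R_B = 4.213/1.98 = 2.128 mA.
(Check via current divider: I_total = 4.828 mA; share G_k/ΣG = 0.4407 → same result.)

I ≈ 2.13 mA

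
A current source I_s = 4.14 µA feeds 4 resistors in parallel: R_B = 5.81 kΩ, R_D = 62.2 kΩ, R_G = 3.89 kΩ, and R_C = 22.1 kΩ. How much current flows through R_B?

Total conductance ΣG = 1/5.81 + 1/62.2 + 1/3.89 + 1/22.1 = 0.4905 (units of 1/kΩ).
R_B takes the fraction G_k/ΣG = 0.1721/0.4905 = 0.3509, so I = 4.14 × 0.3509 = 1.453 µA.

I ≈ 1.45 µA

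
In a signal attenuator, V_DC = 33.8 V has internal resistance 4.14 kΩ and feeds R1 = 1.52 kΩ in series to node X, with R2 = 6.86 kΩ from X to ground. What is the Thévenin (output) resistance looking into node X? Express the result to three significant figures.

R1' = 4.14 + 1.52 = 5.660 kΩ (source resistance + R1).
With V_DC suppressed (replaced by a short), R_th = R1' ‖ R2 = (5.660 × 6.86)/(5.660 + 6.86) = 3.101 kΩ.

R_th ≈ 3.10 kΩ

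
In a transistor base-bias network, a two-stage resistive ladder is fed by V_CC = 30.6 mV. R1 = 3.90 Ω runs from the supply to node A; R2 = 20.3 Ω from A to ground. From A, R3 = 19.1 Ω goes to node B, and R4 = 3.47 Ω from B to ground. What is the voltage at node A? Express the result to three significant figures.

V_A ≈ 22.4 mV

The second stage (R3 + R4 = 22.57 Ω) loads node A in parallel with R2.
R2 ‖ (R3+R4) = 10.69 Ω.
First divider: V_A = V_CC · 10.69/(3.90 + 10.69) = 22.42 mV.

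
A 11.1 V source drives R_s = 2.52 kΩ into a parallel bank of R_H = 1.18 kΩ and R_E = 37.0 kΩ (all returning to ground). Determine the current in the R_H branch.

I ≈ 2.94 mA

Equivalent of the parallel group: R_p = 1.144 kΩ.
V_A = 11.1 × 1.144/3.664 = 3.465 V.
I(R_H) = V_A / R_H = 3.465/1.18 = 2.936 mA.
(Check via current divider: I_total = 3.030 mA; share G_k/ΣG = 0.9691 → same result.)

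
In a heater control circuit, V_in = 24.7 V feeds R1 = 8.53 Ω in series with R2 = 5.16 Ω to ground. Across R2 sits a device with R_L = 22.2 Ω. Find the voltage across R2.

First combine the lower leg with the load: R2 ‖ R_L = 4.187 Ω.
Voltage divider with the loaded lower leg: V_out = 24.7 × 4.187/(8.53 + 4.187) = 24.7 × 0.3292 = 8.132 V.

V_out ≈ 8.13 V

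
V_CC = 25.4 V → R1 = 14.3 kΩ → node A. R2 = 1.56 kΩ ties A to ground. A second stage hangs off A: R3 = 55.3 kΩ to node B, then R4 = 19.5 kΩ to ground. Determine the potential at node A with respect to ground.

V_A ≈ 2.45 V

The second stage (R3 + R4 = 74.80 kΩ) loads node A in parallel with R2.
Effective lower resistance at A: R2 ‖ 74.80 = 1.528 kΩ.
V_A = 25.4 × 1.528/(14.3 + 1.528) = 2.452 V.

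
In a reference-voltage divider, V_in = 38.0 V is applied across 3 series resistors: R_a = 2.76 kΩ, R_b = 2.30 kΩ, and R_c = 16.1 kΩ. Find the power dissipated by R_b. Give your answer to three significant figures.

P ≈ 7.42 mW

Series current I = V_in/ΣR = 38.0/21.16 = 1.796 mA.
V(R_b) = I·R = 4.130 V; P = V·I = 4.130 × 1.796 = 7.418 mW.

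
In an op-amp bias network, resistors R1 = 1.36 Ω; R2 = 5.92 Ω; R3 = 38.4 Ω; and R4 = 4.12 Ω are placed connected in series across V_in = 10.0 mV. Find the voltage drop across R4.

Series total: ΣR = 1.36 + 5.92 + 38.4 + 4.12 = 49.80 Ω.
By the voltage-divider rule, V = 10.0 × 4.120/49.80 = 0.8273 mV.

V ≈ 0.827 mV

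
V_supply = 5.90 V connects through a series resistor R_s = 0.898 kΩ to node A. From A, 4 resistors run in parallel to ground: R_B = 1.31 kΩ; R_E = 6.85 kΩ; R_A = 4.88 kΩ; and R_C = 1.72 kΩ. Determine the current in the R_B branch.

Combine the parallel branches: R_p = (1/1.31 + 1/6.85 + 1/4.88 + 1/1.72)⁻¹ = 0.5897 kΩ.
V_A = 5.90 × 0.5897/1.488 = 2.339 V.
I(R_B) = V_A / R_B = 2.339/1.31 = 1.785 mA.

I ≈ 1.79 mA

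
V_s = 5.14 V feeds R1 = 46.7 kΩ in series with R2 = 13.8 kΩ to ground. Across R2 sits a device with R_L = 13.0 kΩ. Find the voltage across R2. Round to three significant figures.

V_out ≈ 0.644 V

R2 ‖ R_L = (13.8 × 13.0)/(13.8 + 13.0) = 6.694 kΩ.
Then V_out = V_s · R2'/(R1 + R2') = 5.14 × 6.694/53.39 = 0.6444 V.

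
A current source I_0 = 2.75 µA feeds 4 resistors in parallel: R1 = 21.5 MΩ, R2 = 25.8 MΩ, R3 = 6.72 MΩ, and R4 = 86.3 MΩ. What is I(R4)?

I ≈ 0.130 µA

Conductances: ΣG = 1/21.5 + 1/25.8 + 1/6.72 + 1/86.3 = 0.2457 (1/MΩ).
By the current-divider rule, I = I_0 · G_k/ΣG = 2.75 × 0.04717 = 0.1297 µA.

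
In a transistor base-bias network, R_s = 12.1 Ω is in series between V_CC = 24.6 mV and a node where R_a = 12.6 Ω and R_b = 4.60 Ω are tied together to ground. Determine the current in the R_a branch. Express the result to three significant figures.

I ≈ 0.425 mA

Equivalent of the parallel group: R_p = 3.370 Ω.
V_A by voltage divider: V_A = 24.6 × 3.370/(12.1 + 3.370) = 5.359 mV.
I(R_a) = V_A / R_a = 5.359/12.6 = 0.4253 mA.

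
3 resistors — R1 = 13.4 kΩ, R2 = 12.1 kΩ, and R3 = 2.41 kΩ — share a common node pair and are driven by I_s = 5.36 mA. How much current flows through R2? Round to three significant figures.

Total conductance ΣG = 1/13.4 + 1/12.1 + 1/2.41 = 0.5722 (units of 1/kΩ).
R2 takes the fraction G_k/ΣG = 0.08264/0.5722 = 0.1444, so I = 5.36 × 0.1444 = 0.7741 mA.

I ≈ 0.774 mA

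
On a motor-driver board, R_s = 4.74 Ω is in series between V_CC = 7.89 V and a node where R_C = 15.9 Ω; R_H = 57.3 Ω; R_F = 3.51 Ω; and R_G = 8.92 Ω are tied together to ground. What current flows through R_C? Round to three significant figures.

Equivalent of the parallel group: R_p = 2.095 Ω.
Node voltage V_A = V_CC · R_p/(R_s + R_p) = 7.89 × 0.3065 = 2.418 V.
I(R_C) = V_A / R_C = 2.418/15.9 = 0.1521 A.

I ≈ 0.152 A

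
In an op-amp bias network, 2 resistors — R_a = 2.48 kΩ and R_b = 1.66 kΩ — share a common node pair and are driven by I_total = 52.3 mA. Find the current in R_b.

I ≈ 31.3 mA

For two parallel branches, I_k = I_total · (other R)/(sum of R).
I(R_b) = 52.3 × 2.48/(2.48 + 1.66) = 52.3 × 0.5990 = 31.33 mA.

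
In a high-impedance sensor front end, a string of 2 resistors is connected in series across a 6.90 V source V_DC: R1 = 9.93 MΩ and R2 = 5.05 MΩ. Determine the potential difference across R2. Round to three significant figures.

Total series resistance ΣR = 9.93 + 5.05 = 14.98 MΩ.
V = V_DC · R/ΣR = 6.90 × 0.3371 = 2.326 V.

V ≈ 2.33 V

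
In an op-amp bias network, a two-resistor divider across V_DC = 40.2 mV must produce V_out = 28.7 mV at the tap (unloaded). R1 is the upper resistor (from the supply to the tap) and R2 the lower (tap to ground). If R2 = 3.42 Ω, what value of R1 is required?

R1 ≈ 1.37 Ω

The divider ratio is R2/(R1+R2) = 28.7/40.2 = 0.7139.
Rearranging, R1 = R2·(1−k)/k = 3.42 × 0.4007 = 1.370 Ω.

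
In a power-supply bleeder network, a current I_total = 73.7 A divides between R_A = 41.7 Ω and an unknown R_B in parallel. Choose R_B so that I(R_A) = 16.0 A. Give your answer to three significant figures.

R_B ≈ 11.6 Ω

In a two-way split, I_A/I_total = R_B/(R_A + R_B).
16.0/73.7 = R_B/(R_A + R_B) → R_B = R_A · (0.2171)/(1 − 0.2171) = 41.7 × 0.2773 = 11.56 Ω.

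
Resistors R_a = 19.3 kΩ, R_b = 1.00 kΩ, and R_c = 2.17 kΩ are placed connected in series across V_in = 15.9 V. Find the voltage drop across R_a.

Series total: ΣR = 19.3 + 1.00 + 2.17 = 22.47 kΩ.
V = V_in · R/ΣR = 15.9 × 0.8589 = 13.66 V.

V ≈ 13.7 V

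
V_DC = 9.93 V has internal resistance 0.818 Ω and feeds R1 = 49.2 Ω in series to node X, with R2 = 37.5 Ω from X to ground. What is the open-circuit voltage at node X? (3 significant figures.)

R1' = 0.818 + 49.2 = 50.02 Ω (source resistance + R1).
Open-circuit (no load on X): V_th = V_DC · R2/(R1' + R2) = 9.93 × 37.5/(50.02 + 37.5) = 4.255 V.

V_th ≈ 4.25 V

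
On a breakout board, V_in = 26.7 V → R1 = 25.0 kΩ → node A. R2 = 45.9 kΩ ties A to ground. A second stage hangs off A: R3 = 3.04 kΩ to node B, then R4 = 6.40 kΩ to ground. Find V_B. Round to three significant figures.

V_B ≈ 4.32 V

Node A sees R2 in parallel with the series input of stage 2, R3 + R4 = 9.440 kΩ.
Effective lower resistance at A: R2 ‖ 9.440 = 7.830 kΩ.
So V_A = 26.7 × 0.2385 = 6.368 V.
Stage 2 is unloaded, so V_B = V_A · R4/(R3+R4) = 6.368 × 6.40/9.440 = 4.317 V.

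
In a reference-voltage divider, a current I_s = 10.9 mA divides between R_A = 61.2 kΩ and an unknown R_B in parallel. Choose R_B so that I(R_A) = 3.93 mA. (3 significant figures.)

The fraction through R_A equals R_B/(R_A+R_B).
3.93/10.9 = R_B/(R_A + R_B) → R_B = R_A · (0.3606)/(1 − 0.3606) = 61.2 × 0.5638 = 34.51 kΩ.

R_B ≈ 34.5 kΩ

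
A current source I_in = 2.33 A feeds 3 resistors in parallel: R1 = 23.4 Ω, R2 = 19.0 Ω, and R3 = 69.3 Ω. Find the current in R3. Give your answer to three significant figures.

I ≈ 0.306 A

Conductances: ΣG = 1/23.4 + 1/19.0 + 1/69.3 = 0.1098 (1/Ω).
Current divider: I(R3) = I_in · G_k/ΣG = 2.33 × (0.01443/0.1098) = 2.33 × 0.1314 = 0.3062 A.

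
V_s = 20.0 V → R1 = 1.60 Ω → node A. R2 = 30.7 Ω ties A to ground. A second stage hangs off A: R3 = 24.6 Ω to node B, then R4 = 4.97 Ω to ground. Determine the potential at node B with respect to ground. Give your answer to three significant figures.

Node A sees R2 in parallel with the series input of stage 2, R3 + R4 = 29.57 Ω.
Effective lower resistance at A: R2 ‖ 29.57 = 15.06 Ω.
V_A = 20.0 × 15.06/(1.60 + 15.06) = 18.08 V.
Then the unloaded second divider: V_B = V_A × R4/(R3+R4) = 18.08 × 0.1681 = 3.039 V.

V_B ≈ 3.04 V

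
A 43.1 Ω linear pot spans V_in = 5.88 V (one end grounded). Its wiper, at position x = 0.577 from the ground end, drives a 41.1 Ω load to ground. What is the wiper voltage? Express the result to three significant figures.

V_out ≈ 2.70 V

Lower segment x·R_p = 24.87 Ω; upper segment (1−x)·R_p = 18.23 Ω.
Lower segment in parallel with the load: 24.87 ‖ 41.1 = 15.49 Ω.
Loaded-divider output: V_out = 5.88 × 0.4594 = 2.701 V.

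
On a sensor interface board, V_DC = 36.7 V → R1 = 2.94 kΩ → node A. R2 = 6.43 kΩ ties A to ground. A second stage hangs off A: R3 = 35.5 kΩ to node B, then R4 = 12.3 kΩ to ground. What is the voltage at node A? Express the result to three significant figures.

Node A sees R2 in parallel with the series input of stage 2, R3 + R4 = 47.80 kΩ.
Effective lower resistance at A: R2 ‖ 47.80 = 5.668 kΩ.
V_A = 36.7 × 5.668/(2.94 + 5.668) = 24.16 V.

V_A ≈ 24.2 V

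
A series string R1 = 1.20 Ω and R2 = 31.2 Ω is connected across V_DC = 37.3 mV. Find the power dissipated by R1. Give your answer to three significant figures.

The common current is I = 37.3/32.40 = 1.151 mA.
P(R1) = I²·R1 = (1.151)² × 1.20 = 1.590 µW.

P ≈ 1.59 µW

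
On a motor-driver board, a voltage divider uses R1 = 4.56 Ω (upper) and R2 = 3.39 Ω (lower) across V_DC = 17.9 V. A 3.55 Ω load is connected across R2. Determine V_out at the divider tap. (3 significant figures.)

The load sits in parallel with R2, giving an effective lower resistance R2' = R2·R_L/(R2+R_L) = 1.734 Ω.
Now apply the divider: V_out = 17.9 × 0.2755 = 4.932 V.

V_out ≈ 4.93 V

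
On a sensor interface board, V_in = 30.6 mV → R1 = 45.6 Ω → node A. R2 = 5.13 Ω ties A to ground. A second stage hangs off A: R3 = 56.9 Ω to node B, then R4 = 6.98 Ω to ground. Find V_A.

V_A ≈ 2.89 mV

The second stage (R3 + R4 = 63.88 Ω) loads node A in parallel with R2.
R2 ‖ (R3+R4) = 4.749 Ω.
First divider: V_A = V_in · 4.749/(45.6 + 4.749) = 2.886 mV.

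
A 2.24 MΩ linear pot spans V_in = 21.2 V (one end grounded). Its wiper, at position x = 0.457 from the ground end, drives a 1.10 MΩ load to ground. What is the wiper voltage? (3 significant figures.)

V_out ≈ 6.44 V

Split the track: R_lower = x·R_p = 1.024 MΩ, R_upper = (1−x)·R_p = 1.216 MΩ.
R_L loads the lower segment: effective lower R = 0.5302 MΩ.
Loaded-divider output: V_out = 21.2 × 0.3036 = 6.436 V.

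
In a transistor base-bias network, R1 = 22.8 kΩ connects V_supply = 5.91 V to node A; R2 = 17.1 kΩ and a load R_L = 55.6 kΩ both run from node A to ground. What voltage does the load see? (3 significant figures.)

V_out ≈ 2.15 V

First combine the lower leg with the load: R2 ‖ R_L = 13.08 kΩ.
Voltage divider with the loaded lower leg: V_out = 5.91 × 13.08/(22.8 + 13.08) = 5.91 × 0.3645 = 2.154 V.
(Unloaded it would be 2.53 V; the load pulls it down.)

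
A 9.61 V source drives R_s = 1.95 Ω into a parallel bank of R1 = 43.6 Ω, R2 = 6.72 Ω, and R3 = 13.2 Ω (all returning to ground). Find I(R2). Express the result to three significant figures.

Equivalent of the parallel group: R_p = 4.040 Ω.
V_A = 9.61 × 4.040/5.990 = 6.482 V.
I(R2) = V_A / R2 = 6.482/6.72 = 0.9645 A.

I ≈ 0.965 A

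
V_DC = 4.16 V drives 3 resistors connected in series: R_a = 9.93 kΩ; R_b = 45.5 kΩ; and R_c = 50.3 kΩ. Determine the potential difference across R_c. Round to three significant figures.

V ≈ 1.98 V

Series total: ΣR = 9.93 + 45.5 + 50.3 = 105.7 kΩ.
By the voltage-divider rule, V = 4.16 × 50.30/105.7 = 1.979 V.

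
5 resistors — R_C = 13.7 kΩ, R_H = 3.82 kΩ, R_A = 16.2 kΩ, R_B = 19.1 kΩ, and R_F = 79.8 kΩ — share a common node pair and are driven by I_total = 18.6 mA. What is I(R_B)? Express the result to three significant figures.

I ≈ 2.11 mA

Total conductance ΣG = 1/13.7 + 1/3.82 + 1/16.2 + 1/19.1 + 1/79.8 = 0.4614 (units of 1/kΩ).
Current divider: I(R_B) = I_total · G_k/ΣG = 18.6 × (0.05236/0.4614) = 18.6 × 0.1135 = 2.111 mA.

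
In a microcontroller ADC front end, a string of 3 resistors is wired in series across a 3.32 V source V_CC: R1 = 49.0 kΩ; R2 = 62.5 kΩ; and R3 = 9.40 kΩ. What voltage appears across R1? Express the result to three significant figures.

V ≈ 1.35 V

Total series resistance ΣR = 49.0 + 62.5 + 9.40 = 120.9 kΩ.
By the voltage-divider rule, V = 3.32 × 49.00/120.9 = 1.346 V.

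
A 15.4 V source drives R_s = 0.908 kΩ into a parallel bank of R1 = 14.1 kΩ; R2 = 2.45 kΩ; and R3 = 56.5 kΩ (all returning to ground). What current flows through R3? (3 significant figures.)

I ≈ 0.188 mA

Parallel bank: R_p = 1/(1/14.1 + 1/2.45 + 1/56.5) = 2.013 kΩ.
V_A = 15.4 × 2.013/2.921 = 10.61 V.
Branch current I = V_A/R3 = 10.61/56.5 = 0.1878 mA.
(Equivalently: I_total = 5.272 mA, then current-divider fraction G_k/ΣG = 0.03563.)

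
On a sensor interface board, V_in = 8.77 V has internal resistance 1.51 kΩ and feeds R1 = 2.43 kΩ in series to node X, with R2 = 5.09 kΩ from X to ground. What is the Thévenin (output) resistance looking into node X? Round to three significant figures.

R1' = 1.51 + 2.43 = 3.940 kΩ (source resistance + R1).
Zeroing V_in shorts the top of R1' to ground, so R_th = R1' ‖ R2 = 2.221 kΩ.

R_th ≈ 2.22 kΩ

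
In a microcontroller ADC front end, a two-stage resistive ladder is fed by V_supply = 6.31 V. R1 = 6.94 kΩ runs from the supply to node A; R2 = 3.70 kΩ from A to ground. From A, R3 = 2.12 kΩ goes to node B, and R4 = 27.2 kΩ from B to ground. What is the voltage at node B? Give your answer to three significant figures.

V_B ≈ 1.88 V

Looking into the second stage from A: R3 + R4 = 29.32 kΩ appears in parallel with R2.
R2 ‖ (R3+R4) = 3.285 kΩ.
First divider: V_A = V_supply · 3.285/(6.94 + 3.285) = 2.027 V.
Then the unloaded second divider: V_B = V_A × R4/(R3+R4) = 2.027 × 0.9277 = 1.881 V.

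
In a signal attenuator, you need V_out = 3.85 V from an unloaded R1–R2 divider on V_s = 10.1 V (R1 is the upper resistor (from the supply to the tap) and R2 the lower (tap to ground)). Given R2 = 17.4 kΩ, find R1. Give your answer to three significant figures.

Required fraction k = V_out/V_s = 0.3812.
R1 = R2·(1/k − 1) = 17.4 × 1.623 = 28.25 kΩ.

R1 ≈ 28.2 kΩ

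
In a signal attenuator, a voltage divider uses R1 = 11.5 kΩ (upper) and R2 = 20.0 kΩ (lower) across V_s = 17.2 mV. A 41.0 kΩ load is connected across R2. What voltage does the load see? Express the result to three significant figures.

V_out ≈ 9.27 mV

First combine the lower leg with the load: R2 ‖ R_L = 13.44 kΩ.
Voltage divider with the loaded lower leg: V_out = 17.2 × 13.44/(11.5 + 13.44) = 17.2 × 0.5389 = 9.270 mV.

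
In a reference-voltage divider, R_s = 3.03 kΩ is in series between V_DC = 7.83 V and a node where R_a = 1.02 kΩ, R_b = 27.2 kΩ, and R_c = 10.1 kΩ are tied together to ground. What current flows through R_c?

I ≈ 0.177 mA

Parallel bank: R_p = 1/(1/1.02 + 1/27.2 + 1/10.1) = 0.8959 kΩ.
V_A by voltage divider: V_A = 7.83 × 0.8959/(3.03 + 0.8959) = 1.787 V.
Branch current I = V_A/R_c = 1.787/10.1 = 0.1769 mA.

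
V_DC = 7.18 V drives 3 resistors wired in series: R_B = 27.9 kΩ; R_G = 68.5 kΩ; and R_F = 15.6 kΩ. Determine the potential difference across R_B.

V ≈ 1.79 V

ΣR = 27.9 + 68.5 + 15.6 = 112.0 kΩ.
V = V_DC · R/ΣR = 7.18 × 0.2491 = 1.789 V.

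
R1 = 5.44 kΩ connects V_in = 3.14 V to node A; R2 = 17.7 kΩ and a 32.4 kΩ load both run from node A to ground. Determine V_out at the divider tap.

V_out ≈ 2.13 V

The load sits in parallel with R2, giving an effective lower resistance R2' = R2·R_L/(R2+R_L) = 11.45 kΩ.
Voltage divider with the loaded lower leg: V_out = 3.14 × 11.45/(5.44 + 11.45) = 3.14 × 0.6779 = 2.128 V.
(Unloaded it would be 2.40 V; the load pulls it down.)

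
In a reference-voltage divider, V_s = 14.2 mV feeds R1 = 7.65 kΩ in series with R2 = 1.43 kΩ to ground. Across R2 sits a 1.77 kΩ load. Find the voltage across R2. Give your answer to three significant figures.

V_out ≈ 1.33 mV

The load sits in parallel with R2, giving an effective lower resistance R2' = R2·R_L/(R2+R_L) = 0.7910 kΩ.
Then V_out = V_s · R2'/(R1 + R2') = 14.2 × 0.7910/8.441 = 1.331 mV.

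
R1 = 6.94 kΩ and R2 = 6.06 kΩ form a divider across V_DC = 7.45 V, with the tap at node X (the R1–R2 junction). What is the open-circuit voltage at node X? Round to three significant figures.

V_th is the unloaded tap voltage: V_DC · R2/(R1+R2) = 7.45 × 0.4662 = 3.473 V.

V_th ≈ 3.47 V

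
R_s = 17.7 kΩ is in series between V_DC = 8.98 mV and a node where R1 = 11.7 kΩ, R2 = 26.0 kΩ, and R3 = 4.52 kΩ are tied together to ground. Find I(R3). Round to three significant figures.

I ≈ 0.279 µA

Parallel bank: R_p = 1/(1/11.7 + 1/26.0 + 1/4.52) = 2.897 kΩ.
V_A = 8.98 × 2.897/20.60 = 1.263 mV.
Branch current I = V_A/R3 = 1.263/4.52 = 0.2794 µA.
(Check via current divider: I_total = 0.4360 µA; share G_k/ΣG = 0.6410 → same result.)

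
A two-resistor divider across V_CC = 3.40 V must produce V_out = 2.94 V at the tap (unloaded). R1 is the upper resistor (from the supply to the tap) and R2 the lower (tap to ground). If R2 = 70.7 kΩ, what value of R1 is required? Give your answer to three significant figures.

The divider ratio is R2/(R1+R2) = 2.94/3.40 = 0.8647.
R1 = R2·(1/k − 1) = 70.7 × 0.1565 = 11.06 kΩ.

R1 ≈ 11.1 kΩ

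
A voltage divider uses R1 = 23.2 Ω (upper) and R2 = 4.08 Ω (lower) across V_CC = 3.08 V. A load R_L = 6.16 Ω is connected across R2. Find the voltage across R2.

The load sits in parallel with R2, giving an effective lower resistance R2' = R2·R_L/(R2+R_L) = 2.454 Ω.
Now apply the divider: V_out = 3.08 × 0.09567 = 0.2947 V.
(Unloaded it would be 0.461 V; the load pulls it down.)

V_out ≈ 0.295 V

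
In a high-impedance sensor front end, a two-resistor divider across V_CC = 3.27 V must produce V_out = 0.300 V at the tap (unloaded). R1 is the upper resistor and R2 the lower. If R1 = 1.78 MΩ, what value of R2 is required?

R2 ≈ 0.180 MΩ

V_out/V_CC = R2/(R1+R2) = 0.09174.
R2 = R1 · 0.09174/(1 − 0.09174) = 0.1798 MΩ.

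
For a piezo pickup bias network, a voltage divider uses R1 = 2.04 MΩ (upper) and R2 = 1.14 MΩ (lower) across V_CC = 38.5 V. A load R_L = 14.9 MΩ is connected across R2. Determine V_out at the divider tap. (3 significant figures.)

V_out ≈ 13.2 V

R2 ‖ R_L = (1.14 × 14.9)/(1.14 + 14.9) = 1.059 MΩ.
Now apply the divider: V_out = 38.5 × 0.3417 = 13.16 V.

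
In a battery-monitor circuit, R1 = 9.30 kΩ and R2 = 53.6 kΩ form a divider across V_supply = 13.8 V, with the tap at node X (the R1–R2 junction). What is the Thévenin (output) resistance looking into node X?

With V_supply suppressed (replaced by a short), R_th = R1 ‖ R2 = (9.300 × 53.6)/(9.300 + 53.6) = 7.925 kΩ.

R_th ≈ 7.92 kΩ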